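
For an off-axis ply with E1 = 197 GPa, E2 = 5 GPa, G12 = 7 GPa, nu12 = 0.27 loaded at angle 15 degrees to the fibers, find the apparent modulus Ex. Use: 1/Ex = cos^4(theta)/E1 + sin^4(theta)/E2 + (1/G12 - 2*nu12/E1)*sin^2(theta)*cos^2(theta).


cos^4(15) = 0.870513, sin^4(15) = 0.004487, sin^2(15)*cos^2(15) = 0.0625
1/G12 - 2*nu12/E1 = 1/7 - 2*0.27/197 = 0.140116 GPa^-1
1/Ex = 0.870513/197 + 0.004487/5 + 0.140116*0.0625 = 0.0140736 GPa^-1
Ex = 71.06 GPa

71.06 GPa


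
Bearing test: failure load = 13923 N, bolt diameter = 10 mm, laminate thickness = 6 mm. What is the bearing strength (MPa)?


sigma_br = F/(d*h) = 13923/(10*6) = 232.1 MPa

232.1 MPa


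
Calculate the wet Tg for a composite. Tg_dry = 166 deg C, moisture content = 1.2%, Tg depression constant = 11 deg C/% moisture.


Tg_wet = Tg_dry - k*moisture = 166 - 11*1.2 = 152.8 deg C

152.8 deg C


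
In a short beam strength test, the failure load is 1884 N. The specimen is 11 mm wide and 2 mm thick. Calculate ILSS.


ILSS = 3F/(4bh) = 3*1884/(4*11*2) = 64.23 MPa

64.23 MPa


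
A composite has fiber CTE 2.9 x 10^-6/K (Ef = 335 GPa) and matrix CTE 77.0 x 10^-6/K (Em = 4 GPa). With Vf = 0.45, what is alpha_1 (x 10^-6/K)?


E1 = Ef*Vf + Em*(1-Vf) = 152.95
alpha_1 = (alpha_f*Ef*Vf + alpha_m*Em*(1-Vf))/E1 = 3.97 x 10^-6/K

3.97 x 10^-6/K


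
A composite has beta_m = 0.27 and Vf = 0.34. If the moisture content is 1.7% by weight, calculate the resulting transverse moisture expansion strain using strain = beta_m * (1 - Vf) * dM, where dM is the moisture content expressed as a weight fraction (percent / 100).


dM = 1.7/100 = 0.017
strain = beta_m * (1-Vf) * dM = 0.27 * 0.66 * 0.017 = 0.0030294

0.0030294


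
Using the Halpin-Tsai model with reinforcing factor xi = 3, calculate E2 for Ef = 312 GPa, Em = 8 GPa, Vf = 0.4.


eta = (Ef/Em - 1)/(Ef/Em + xi) = (39.0 - 1)/(39.0 + 3) = 0.9048
E2 = Em*(1+xi*eta*Vf)/(1-eta*Vf) = 26.15 GPa

26.15 GPa


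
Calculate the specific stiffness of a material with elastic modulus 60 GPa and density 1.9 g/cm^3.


Specific stiffness = E/rho = 60/1.9 = 31.6 GPa/(g/cm^3)

31.6 GPa/(g/cm^3)


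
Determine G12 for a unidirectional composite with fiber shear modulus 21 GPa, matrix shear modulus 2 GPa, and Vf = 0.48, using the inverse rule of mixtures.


1/G12 = Vf/Gf + (1-Vf)/Gm = 0.48/21 + 0.52/2
G12 = 3.54 GPa

3.54 GPa


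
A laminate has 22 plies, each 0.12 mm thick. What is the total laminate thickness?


h = n * t_ply = 22 * 0.12 = 2.64 mm

2.64 mm


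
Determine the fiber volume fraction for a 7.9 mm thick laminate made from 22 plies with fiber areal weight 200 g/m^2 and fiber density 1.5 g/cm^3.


Vf = n * FAW / (rho_f * h * 1000) = 22 * 200 / (1.5 * 7.9 * 1000) = 0.3713

0.3713


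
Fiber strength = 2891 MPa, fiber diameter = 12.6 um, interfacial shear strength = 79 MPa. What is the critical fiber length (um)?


Lc = sigma_f * d / (2 * tau_i) = 2891 * 12.6 / (2 * 79) = 230.5 um

230.5 um


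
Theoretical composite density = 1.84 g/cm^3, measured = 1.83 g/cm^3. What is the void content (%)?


Void% = (rho_theo - rho_actual)/rho_theo * 100 = (1.84 - 1.83)/1.84 * 100 = 0.54%

0.54%


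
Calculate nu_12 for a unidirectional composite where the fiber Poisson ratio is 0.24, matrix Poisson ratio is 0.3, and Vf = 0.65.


nu_12 = nu_f*Vf + nu_m*(1-Vf) = 0.24*0.65 + 0.3*0.35 = 0.261

0.261


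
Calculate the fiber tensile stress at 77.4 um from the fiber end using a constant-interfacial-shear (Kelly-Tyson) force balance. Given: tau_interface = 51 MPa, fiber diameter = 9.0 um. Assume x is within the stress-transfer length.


Force balance: sigma_f * (pi*d^2/4) = tau * (pi*d) * x  ->  sigma_f = 4 * tau * x / d
sigma_f = 4 * 51 * 77.4 / 9.0 = 1754.4 MPa

1754.4 MPa


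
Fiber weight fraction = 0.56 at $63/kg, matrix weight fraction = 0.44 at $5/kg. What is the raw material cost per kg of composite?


Cost = cost_f*Wf + cost_m*Wm = 63*0.56 + 5*0.44 = $37.48/kg

$37.48/kg


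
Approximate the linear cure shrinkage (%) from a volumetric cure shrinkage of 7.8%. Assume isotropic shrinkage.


Linear shrinkage ≈ vol_shrink/3 = 7.8/3 = 2.6%

2.6%


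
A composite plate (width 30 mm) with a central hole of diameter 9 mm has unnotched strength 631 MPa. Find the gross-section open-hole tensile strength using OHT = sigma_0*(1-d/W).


OHT = sigma_0*(1-d/W) = 631*(1-9/30) = 441.7 MPa

441.7 MPa


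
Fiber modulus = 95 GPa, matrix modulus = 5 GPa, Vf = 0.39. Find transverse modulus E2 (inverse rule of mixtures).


1/E2 = Vf/Ef + (1-Vf)/Em = 0.39/95 + 0.61/5
E2 = 7.93 GPa

7.93 GPa


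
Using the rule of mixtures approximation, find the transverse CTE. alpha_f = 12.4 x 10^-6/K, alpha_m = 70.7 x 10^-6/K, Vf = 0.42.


alpha_2 = alpha_f*Vf + alpha_m*(1-Vf) = 12.4*0.42 + 70.7*0.58 = 46.2 x 10^-6/K

46.2 x 10^-6/K


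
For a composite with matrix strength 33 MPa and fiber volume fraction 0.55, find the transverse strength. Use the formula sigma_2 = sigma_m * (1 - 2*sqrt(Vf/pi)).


factor = 1 - 2*sqrt(0.55/pi) = 0.1632
sigma_2 = 33 * 0.1632 = 5.38 MPa

5.38 MPa


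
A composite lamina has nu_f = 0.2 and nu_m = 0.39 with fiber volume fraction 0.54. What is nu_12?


nu_12 = nu_f*Vf + nu_m*(1-Vf) = 0.2*0.54 + 0.39*0.46 = 0.2874

0.2874


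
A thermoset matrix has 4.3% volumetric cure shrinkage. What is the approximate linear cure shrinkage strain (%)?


Linear shrinkage ≈ vol_shrink/3 = 4.3/3 = 1.433%

1.433%


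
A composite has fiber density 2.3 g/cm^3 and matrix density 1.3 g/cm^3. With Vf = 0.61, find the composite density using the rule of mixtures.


rho_c = rho_f*Vf + rho_m*(1-Vf) = 2.3*0.61 + 1.3*0.39 = 1.91 g/cm^3

1.91 g/cm^3


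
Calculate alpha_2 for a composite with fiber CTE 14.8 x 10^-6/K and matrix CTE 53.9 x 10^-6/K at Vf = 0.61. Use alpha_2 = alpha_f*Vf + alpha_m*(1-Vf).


alpha_2 = alpha_f*Vf + alpha_m*(1-Vf) = 14.8*0.61 + 53.9*0.39 = 30.0 x 10^-6/K

30.0 x 10^-6/K


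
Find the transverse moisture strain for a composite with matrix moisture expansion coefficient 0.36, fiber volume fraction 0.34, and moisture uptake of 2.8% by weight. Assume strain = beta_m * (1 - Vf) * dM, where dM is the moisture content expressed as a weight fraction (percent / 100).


dM = 2.8/100 = 0.028
strain = beta_m * (1-Vf) * dM = 0.36 * 0.66 * 0.028 = 0.0066528

0.0066528


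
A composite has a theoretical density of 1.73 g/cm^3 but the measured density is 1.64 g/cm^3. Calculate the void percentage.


Void% = (rho_theo - rho_actual)/rho_theo * 100 = (1.73 - 1.64)/1.73 * 100 = 5.2%

5.2%


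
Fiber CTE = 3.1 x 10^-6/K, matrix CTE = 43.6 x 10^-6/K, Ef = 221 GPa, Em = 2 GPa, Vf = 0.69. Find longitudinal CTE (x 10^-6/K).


E1 = Ef*Vf + Em*(1-Vf) = 153.11
alpha_1 = (alpha_f*Ef*Vf + alpha_m*Em*(1-Vf))/E1 = 3.26 x 10^-6/K

3.26 x 10^-6/K


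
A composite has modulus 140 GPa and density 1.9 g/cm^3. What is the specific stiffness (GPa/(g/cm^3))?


Specific stiffness = E/rho = 140/1.9 = 73.7 GPa/(g/cm^3)

73.7 GPa/(g/cm^3)


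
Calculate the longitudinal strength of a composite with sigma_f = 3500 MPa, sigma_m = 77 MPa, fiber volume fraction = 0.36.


sigma_1 = sigma_f*Vf + sigma_m*(1-Vf) = 3500*0.36 + 77*0.64 = 1309.3 MPa

1309.3 MPa


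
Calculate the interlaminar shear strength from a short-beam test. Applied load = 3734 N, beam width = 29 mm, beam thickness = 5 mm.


ILSS = 3F/(4bh) = 3*3734/(4*29*5) = 19.31 MPa

19.31 MPa


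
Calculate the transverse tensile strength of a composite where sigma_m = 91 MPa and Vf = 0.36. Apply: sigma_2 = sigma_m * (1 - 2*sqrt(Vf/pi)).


factor = 1 - 2*sqrt(0.36/pi) = 0.323
sigma_2 = 91 * 0.323 = 29.39 MPa

29.39 MPa


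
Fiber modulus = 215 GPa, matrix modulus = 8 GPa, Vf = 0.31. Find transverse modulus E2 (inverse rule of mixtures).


1/E2 = Vf/Ef + (1-Vf)/Em = 0.31/215 + 0.69/8
E2 = 11.4 GPa

11.4 GPa


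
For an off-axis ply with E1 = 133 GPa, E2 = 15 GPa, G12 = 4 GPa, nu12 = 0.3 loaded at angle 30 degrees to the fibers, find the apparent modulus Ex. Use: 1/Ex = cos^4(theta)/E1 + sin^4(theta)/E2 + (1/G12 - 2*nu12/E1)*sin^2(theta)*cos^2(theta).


cos^4(30) = 0.5625, sin^4(30) = 0.0625, sin^2(30)*cos^2(30) = 0.1875
1/G12 - 2*nu12/E1 = 1/4 - 2*0.3/133 = 0.245489 GPa^-1
1/Ex = 0.5625/133 + 0.0625/15 + 0.245489*0.1875 = 0.0544251 GPa^-1
Ex = 18.37 GPa

18.37 GPa


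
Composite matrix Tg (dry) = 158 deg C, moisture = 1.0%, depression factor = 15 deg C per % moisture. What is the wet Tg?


Tg_wet = Tg_dry - k*moisture = 158 - 15*1.0 = 143.0 deg C

143.0 deg C


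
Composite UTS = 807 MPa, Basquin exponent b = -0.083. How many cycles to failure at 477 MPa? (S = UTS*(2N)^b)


N = 0.5 * (S/UTS)^(1/b) = 0.5 * (477/807)^(1/-0.083) = 281.9921 cycles

281.9921 cycles


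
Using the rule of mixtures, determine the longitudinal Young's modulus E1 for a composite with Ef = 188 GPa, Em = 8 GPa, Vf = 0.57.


E1 = Ef*Vf + Em*(1-Vf) = 188*0.57 + 8*0.43 = 110.6 GPa

110.6 GPa


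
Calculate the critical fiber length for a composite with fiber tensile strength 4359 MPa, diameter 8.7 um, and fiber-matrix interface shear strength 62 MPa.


Lc = sigma_f * d / (2 * tau_i) = 4359 * 8.7 / (2 * 62) = 305.8 um

305.8 um


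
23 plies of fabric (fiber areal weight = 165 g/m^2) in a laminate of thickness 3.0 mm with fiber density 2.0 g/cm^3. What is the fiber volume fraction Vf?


Vf = n * FAW / (rho_f * h * 1000) = 23 * 165 / (2.0 * 3.0 * 1000) = 0.6325

0.6325


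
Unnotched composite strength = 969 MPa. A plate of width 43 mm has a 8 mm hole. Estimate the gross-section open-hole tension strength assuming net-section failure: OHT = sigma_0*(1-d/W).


OHT = sigma_0*(1-d/W) = 969*(1-8/43) = 788.7 MPa

788.7 MPa


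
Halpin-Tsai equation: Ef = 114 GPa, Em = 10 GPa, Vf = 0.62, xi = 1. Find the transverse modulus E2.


eta = (Ef/Em - 1)/(Ef/Em + xi) = (11.4 - 1)/(11.4 + 1) = 0.8387
E2 = Em*(1+xi*eta*Vf)/(1-eta*Vf) = 31.67 GPa

31.67 GPa


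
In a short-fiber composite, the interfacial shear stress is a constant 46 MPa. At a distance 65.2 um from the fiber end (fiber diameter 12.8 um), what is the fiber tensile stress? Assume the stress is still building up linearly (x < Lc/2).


Force balance: sigma_f * (pi*d^2/4) = tau * (pi*d) * x  ->  sigma_f = 4 * tau * x / d
sigma_f = 4 * 46 * 65.2 / 12.8 = 937.3 MPa

937.3 MPa


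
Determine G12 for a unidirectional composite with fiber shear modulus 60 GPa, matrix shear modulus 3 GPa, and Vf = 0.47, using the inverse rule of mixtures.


1/G12 = Vf/Gf + (1-Vf)/Gm = 0.47/60 + 0.53/3
G12 = 5.42 GPa

5.42 GPa


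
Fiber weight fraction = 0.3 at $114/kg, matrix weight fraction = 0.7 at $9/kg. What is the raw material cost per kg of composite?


Cost = cost_f*Wf + cost_m*Wm = 114*0.3 + 9*0.7 = $40.5/kg

$40.5/kg


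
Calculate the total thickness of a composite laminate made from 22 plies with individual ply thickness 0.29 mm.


h = n * t_ply = 22 * 0.29 = 6.38 mm

6.38 mm


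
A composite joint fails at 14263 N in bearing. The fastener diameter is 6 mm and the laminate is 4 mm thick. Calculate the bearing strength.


sigma_br = F/(d*h) = 14263/(6*4) = 594.3 MPa

594.3 MPa


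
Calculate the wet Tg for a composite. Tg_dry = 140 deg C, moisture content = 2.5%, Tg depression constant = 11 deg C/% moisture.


Tg_wet = Tg_dry - k*moisture = 140 - 11*2.5 = 112.5 deg C

112.5 deg C


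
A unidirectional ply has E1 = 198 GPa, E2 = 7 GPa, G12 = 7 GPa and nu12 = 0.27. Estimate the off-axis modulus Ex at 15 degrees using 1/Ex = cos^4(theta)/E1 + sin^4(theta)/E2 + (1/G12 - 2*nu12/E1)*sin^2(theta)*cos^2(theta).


cos^4(15) = 0.870513, sin^4(15) = 0.004487, sin^2(15)*cos^2(15) = 0.0625
1/G12 - 2*nu12/E1 = 1/7 - 2*0.27/198 = 0.14013 GPa^-1
1/Ex = 0.870513/198 + 0.004487/7 + 0.14013*0.0625 = 0.0137957 GPa^-1
Ex = 72.49 GPa

72.49 GPa


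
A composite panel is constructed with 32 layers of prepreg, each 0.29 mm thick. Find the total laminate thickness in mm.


h = n * t_ply = 32 * 0.29 = 9.28 mm

9.28 mm


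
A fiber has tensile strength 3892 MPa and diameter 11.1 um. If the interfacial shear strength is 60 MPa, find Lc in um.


Lc = sigma_f * d / (2 * tau_i) = 3892 * 11.1 / (2 * 60) = 360.0 um

360.0 um


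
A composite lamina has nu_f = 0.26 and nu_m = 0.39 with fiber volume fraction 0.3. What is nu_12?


nu_12 = nu_f*Vf + nu_m*(1-Vf) = 0.26*0.3 + 0.39*0.7 = 0.351

0.351


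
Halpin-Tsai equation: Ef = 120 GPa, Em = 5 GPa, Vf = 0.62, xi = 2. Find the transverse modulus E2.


eta = (Ef/Em - 1)/(Ef/Em + xi) = (24.0 - 1)/(24.0 + 2) = 0.8846
E2 = Em*(1+xi*eta*Vf)/(1-eta*Vf) = 23.22 GPa

23.22 GPa


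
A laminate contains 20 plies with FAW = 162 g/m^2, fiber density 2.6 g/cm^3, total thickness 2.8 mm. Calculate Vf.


Vf = n * FAW / (rho_f * h * 1000) = 20 * 162 / (2.6 * 2.8 * 1000) = 0.4451

0.4451


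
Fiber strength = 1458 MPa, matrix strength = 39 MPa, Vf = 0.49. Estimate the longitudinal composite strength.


sigma_1 = sigma_f*Vf + sigma_m*(1-Vf) = 1458*0.49 + 39*0.51 = 734.3 MPa

734.3 MPa


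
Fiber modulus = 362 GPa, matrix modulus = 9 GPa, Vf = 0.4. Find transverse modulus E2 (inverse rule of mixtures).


1/E2 = Vf/Ef + (1-Vf)/Em = 0.4/362 + 0.6/9
E2 = 14.76 GPa

14.76 GPa


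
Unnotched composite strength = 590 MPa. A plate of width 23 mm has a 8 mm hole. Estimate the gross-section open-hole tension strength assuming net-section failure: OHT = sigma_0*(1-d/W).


OHT = sigma_0*(1-d/W) = 590*(1-8/23) = 384.8 MPa

384.8 MPa


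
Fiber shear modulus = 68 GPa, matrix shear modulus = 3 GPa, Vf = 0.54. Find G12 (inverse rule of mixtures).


1/G12 = Vf/Gf + (1-Vf)/Gm = 0.54/68 + 0.46/3
G12 = 6.2 GPa

6.2 GPa


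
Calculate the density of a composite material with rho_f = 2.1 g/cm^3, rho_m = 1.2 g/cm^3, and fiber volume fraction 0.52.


rho_c = rho_f*Vf + rho_m*(1-Vf) = 2.1*0.52 + 1.2*0.48 = 1.668 g/cm^3

1.668 g/cm^3


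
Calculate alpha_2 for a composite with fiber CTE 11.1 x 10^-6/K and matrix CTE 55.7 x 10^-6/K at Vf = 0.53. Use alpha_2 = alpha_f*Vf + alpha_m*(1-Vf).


alpha_2 = alpha_f*Vf + alpha_m*(1-Vf) = 11.1*0.53 + 55.7*0.47 = 32.1 x 10^-6/K

32.1 x 10^-6/K


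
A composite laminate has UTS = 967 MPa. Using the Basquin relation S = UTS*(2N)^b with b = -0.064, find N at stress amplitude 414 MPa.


N = 0.5 * (S/UTS)^(1/b) = 0.5 * (414/967)^(1/-0.064) = 285514.6071 cycles

285514.6071 cycles


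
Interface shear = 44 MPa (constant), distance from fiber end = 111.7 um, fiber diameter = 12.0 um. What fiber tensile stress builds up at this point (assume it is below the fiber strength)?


Force balance: sigma_f * (pi*d^2/4) = tau * (pi*d) * x  ->  sigma_f = 4 * tau * x / d
sigma_f = 4 * 44 * 111.7 / 12.0 = 1638.3 MPa

1638.3 MPa


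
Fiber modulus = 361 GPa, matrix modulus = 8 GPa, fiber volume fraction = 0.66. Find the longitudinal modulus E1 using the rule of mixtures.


E1 = Ef*Vf + Em*(1-Vf) = 361*0.66 + 8*0.34 = 240.98 GPa

240.98 GPa


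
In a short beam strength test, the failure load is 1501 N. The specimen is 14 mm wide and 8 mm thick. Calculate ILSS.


ILSS = 3F/(4bh) = 3*1501/(4*14*8) = 10.05 MPa

10.05 MPa


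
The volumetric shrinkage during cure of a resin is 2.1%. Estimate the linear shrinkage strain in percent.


Linear shrinkage ≈ vol_shrink/3 = 2.1/3 = 0.7%

0.7%


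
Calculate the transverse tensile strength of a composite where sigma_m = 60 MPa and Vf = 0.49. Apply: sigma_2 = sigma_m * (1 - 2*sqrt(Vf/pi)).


factor = 1 - 2*sqrt(0.49/pi) = 0.2101
sigma_2 = 60 * 0.2101 = 12.61 MPa

12.61 MPa


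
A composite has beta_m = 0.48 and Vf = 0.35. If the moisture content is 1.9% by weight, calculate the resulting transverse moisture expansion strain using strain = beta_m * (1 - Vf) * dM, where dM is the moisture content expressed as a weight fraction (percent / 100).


dM = 1.9/100 = 0.019
strain = beta_m * (1-Vf) * dM = 0.48 * 0.65 * 0.019 = 0.005928

0.005928


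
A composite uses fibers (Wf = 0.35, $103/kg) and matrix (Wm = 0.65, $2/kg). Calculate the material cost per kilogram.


Cost = cost_f*Wf + cost_m*Wm = 103*0.35 + 2*0.65 = $37.35/kg

$37.35/kg


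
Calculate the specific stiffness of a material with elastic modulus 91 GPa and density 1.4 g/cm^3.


Specific stiffness = E/rho = 91/1.4 = 65.0 GPa/(g/cm^3)

65.0 GPa/(g/cm^3)


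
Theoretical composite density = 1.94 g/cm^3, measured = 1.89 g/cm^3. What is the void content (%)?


Void% = (rho_theo - rho_actual)/rho_theo * 100 = (1.94 - 1.89)/1.94 * 100 = 2.58%

2.58%


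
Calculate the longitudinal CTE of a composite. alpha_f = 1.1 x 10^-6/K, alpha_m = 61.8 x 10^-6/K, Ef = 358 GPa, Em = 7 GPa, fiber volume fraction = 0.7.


E1 = Ef*Vf + Em*(1-Vf) = 252.7
alpha_1 = (alpha_f*Ef*Vf + alpha_m*Em*(1-Vf))/E1 = 1.6 x 10^-6/K

1.6 x 10^-6/K


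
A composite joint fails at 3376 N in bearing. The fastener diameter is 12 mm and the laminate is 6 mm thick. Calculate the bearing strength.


sigma_br = F/(d*h) = 3376/(12*6) = 46.9 MPa

46.9 MPa


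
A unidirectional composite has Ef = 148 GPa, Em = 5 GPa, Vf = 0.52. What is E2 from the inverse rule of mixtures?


1/E2 = Vf/Ef + (1-Vf)/Em = 0.52/148 + 0.48/5
E2 = 10.05 GPa

10.05 GPa


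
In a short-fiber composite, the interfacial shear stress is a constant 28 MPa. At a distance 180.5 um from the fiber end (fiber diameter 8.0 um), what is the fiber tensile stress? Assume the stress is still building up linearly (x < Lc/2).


Force balance: sigma_f * (pi*d^2/4) = tau * (pi*d) * x  ->  sigma_f = 4 * tau * x / d
sigma_f = 4 * 28 * 180.5 / 8.0 = 2527.0 MPa

2527.0 MPa


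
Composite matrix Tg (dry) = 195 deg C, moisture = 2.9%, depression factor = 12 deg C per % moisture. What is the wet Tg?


Tg_wet = Tg_dry - k*moisture = 195 - 12*2.9 = 160.2 deg C

160.2 deg C


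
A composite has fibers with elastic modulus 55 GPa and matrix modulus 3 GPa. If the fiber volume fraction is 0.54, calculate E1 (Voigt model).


E1 = Ef*Vf + Em*(1-Vf) = 55*0.54 + 3*0.46 = 31.08 GPa

31.08 GPa


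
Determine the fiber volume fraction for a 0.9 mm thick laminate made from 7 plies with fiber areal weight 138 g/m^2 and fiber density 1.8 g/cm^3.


Vf = n * FAW / (rho_f * h * 1000) = 7 * 138 / (1.8 * 0.9 * 1000) = 0.5963

0.5963


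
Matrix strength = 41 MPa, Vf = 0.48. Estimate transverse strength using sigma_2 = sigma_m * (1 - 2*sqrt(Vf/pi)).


factor = 1 - 2*sqrt(0.48/pi) = 0.2182
sigma_2 = 41 * 0.2182 = 8.95 MPa

8.95 MPa


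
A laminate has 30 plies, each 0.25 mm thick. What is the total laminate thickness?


h = n * t_ply = 30 * 0.25 = 7.5 mm

7.5 mm


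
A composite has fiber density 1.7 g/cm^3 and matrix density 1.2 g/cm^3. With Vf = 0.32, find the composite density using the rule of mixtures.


rho_c = rho_f*Vf + rho_m*(1-Vf) = 1.7*0.32 + 1.2*0.68 = 1.36 g/cm^3

1.36 g/cm^3


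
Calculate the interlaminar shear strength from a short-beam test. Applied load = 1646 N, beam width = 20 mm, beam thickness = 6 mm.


ILSS = 3F/(4bh) = 3*1646/(4*20*6) = 10.29 MPa

10.29 MPa


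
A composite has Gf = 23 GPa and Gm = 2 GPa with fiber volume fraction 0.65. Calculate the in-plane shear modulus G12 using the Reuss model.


1/G12 = Vf/Gf + (1-Vf)/Gm = 0.65/23 + 0.35/2
G12 = 4.92 GPa

4.92 GPa


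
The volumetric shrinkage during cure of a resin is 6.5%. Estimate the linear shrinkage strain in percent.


Linear shrinkage ≈ vol_shrink/3 = 6.5/3 = 2.167%

2.167%


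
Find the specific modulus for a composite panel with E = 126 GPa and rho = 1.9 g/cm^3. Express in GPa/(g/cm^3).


Specific stiffness = E/rho = 126/1.9 = 66.3 GPa/(g/cm^3)

66.3 GPa/(g/cm^3)


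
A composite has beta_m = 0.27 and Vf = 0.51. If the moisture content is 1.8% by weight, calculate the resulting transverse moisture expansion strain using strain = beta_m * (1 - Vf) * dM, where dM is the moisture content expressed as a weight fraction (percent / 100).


dM = 1.8/100 = 0.018
strain = beta_m * (1-Vf) * dM = 0.27 * 0.49 * 0.018 = 0.0023814

0.0023814


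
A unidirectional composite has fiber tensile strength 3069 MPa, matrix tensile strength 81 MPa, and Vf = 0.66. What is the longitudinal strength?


sigma_1 = sigma_f*Vf + sigma_m*(1-Vf) = 3069*0.66 + 81*0.34 = 2053.1 MPa

2053.1 MPa


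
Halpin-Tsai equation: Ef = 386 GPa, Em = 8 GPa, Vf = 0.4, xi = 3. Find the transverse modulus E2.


eta = (Ef/Em - 1)/(Ef/Em + xi) = (48.25 - 1)/(48.25 + 3) = 0.922
E2 = Em*(1+xi*eta*Vf)/(1-eta*Vf) = 26.7 GPa

26.7 GPa


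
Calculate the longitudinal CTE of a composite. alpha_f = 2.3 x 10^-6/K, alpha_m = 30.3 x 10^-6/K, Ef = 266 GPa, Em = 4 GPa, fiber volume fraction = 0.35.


E1 = Ef*Vf + Em*(1-Vf) = 95.7
alpha_1 = (alpha_f*Ef*Vf + alpha_m*Em*(1-Vf))/E1 = 3.06 x 10^-6/K

3.06 x 10^-6/K


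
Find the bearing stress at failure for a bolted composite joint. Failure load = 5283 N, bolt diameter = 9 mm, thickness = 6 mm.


sigma_br = F/(d*h) = 5283/(9*6) = 97.8 MPa

97.8 MPa


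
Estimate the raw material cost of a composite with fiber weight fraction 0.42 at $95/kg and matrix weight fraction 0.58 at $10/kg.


Cost = cost_f*Wf + cost_m*Wm = 95*0.42 + 10*0.58 = $45.7/kg

$45.7/kg


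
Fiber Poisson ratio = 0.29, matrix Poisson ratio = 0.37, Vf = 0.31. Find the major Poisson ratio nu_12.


nu_12 = nu_f*Vf + nu_m*(1-Vf) = 0.29*0.31 + 0.37*0.69 = 0.3452

0.3452


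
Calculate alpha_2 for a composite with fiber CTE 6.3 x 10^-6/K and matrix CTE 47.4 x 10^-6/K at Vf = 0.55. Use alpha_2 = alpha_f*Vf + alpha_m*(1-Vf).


alpha_2 = alpha_f*Vf + alpha_m*(1-Vf) = 6.3*0.55 + 47.4*0.45 = 24.8 x 10^-6/K

24.8 x 10^-6/K


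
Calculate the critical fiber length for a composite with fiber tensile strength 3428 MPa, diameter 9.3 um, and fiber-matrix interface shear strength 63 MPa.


Lc = sigma_f * d / (2 * tau_i) = 3428 * 9.3 / (2 * 63) = 253.0 um

253.0 um


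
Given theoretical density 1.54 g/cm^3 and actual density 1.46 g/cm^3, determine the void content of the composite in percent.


Void% = (rho_theo - rho_actual)/rho_theo * 100 = (1.54 - 1.46)/1.54 * 100 = 5.19%

5.19%


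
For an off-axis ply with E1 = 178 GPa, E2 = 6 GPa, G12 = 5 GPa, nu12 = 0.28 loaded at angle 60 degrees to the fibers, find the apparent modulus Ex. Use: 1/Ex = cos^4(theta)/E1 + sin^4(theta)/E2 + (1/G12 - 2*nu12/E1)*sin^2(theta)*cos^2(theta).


cos^4(60) = 0.0625, sin^4(60) = 0.5625, sin^2(60)*cos^2(60) = 0.1875
1/G12 - 2*nu12/E1 = 1/5 - 2*0.28/178 = 0.196854 GPa^-1
1/Ex = 0.0625/178 + 0.5625/6 + 0.196854*0.1875 = 0.1310112 GPa^-1
Ex = 7.63 GPa

7.63 GPa


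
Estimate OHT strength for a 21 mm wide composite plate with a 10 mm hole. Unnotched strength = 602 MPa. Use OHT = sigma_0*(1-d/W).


OHT = sigma_0*(1-d/W) = 602*(1-10/21) = 315.3 MPa

315.3 MPa


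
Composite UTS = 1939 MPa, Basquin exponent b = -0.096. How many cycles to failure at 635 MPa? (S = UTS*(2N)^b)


N = 0.5 * (S/UTS)^(1/b) = 0.5 * (635/1939)^(1/-0.096) = 56106.4181 cycles

56106.4181 cycles


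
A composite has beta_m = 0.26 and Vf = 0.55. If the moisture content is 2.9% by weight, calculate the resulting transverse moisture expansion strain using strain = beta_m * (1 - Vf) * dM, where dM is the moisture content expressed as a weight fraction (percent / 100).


dM = 2.9/100 = 0.029
strain = beta_m * (1-Vf) * dM = 0.26 * 0.45 * 0.029 = 0.003393

0.003393


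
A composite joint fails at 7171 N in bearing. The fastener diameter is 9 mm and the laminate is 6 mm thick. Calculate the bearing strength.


sigma_br = F/(d*h) = 7171/(9*6) = 132.8 MPa

132.8 MPa


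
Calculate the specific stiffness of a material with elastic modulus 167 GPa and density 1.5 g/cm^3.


Specific stiffness = E/rho = 167/1.5 = 111.3 GPa/(g/cm^3)

111.3 GPa/(g/cm^3)


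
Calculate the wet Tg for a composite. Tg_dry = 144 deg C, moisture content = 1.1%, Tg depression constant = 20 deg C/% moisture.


Tg_wet = Tg_dry - k*moisture = 144 - 20*1.1 = 122.0 deg C

122.0 deg C


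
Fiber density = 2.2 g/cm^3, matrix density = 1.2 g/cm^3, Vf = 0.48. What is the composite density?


rho_c = rho_f*Vf + rho_m*(1-Vf) = 2.2*0.48 + 1.2*0.52 = 1.68 g/cm^3

1.68 g/cm^3


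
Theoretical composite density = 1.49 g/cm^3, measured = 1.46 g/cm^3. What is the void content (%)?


Void% = (rho_theo - rho_actual)/rho_theo * 100 = (1.49 - 1.46)/1.49 * 100 = 2.01%

2.01%


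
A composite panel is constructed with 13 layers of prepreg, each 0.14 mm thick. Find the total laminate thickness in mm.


h = n * t_ply = 13 * 0.14 = 1.82 mm

1.82 mm


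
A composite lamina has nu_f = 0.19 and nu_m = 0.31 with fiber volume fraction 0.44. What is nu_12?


nu_12 = nu_f*Vf + nu_m*(1-Vf) = 0.19*0.44 + 0.31*0.56 = 0.2572

0.2572


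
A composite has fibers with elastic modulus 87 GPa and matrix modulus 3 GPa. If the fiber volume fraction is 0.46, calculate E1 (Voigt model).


E1 = Ef*Vf + Em*(1-Vf) = 87*0.46 + 3*0.54 = 41.64 GPa

41.64 GPa


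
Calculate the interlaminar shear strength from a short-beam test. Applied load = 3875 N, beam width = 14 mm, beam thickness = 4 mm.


ILSS = 3F/(4bh) = 3*3875/(4*14*4) = 51.9 MPa

51.9 MPa


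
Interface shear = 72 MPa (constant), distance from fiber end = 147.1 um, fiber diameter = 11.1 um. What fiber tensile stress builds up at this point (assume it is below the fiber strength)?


Force balance: sigma_f * (pi*d^2/4) = tau * (pi*d) * x  ->  sigma_f = 4 * tau * x / d
sigma_f = 4 * 72 * 147.1 / 11.1 = 3816.6 MPa

3816.6 MPa


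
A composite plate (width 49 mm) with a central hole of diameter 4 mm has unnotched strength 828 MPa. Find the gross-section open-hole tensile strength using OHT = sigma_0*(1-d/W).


OHT = sigma_0*(1-d/W) = 828*(1-4/49) = 760.4 MPa

760.4 MPa


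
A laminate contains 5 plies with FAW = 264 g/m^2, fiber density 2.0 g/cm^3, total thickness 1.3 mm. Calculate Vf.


Vf = n * FAW / (rho_f * h * 1000) = 5 * 264 / (2.0 * 1.3 * 1000) = 0.5077

0.5077


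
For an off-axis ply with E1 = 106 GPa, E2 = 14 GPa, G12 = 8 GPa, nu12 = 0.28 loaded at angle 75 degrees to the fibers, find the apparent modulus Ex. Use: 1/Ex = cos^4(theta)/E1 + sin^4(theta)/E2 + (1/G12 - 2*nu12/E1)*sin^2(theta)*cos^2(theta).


cos^4(75) = 0.004487, sin^4(75) = 0.870513, sin^2(75)*cos^2(75) = 0.0625
1/G12 - 2*nu12/E1 = 1/8 - 2*0.28/106 = 0.119717 GPa^-1
1/Ex = 0.004487/106 + 0.870513/14 + 0.119717*0.0625 = 0.0697041 GPa^-1
Ex = 14.35 GPa

14.35 GPa


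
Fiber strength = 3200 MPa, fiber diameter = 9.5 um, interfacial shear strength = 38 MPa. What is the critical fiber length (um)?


Lc = sigma_f * d / (2 * tau_i) = 3200 * 9.5 / (2 * 38) = 400.0 um

400.0 um


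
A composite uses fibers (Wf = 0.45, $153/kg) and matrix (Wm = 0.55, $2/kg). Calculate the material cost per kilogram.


Cost = cost_f*Wf + cost_m*Wm = 153*0.45 + 2*0.55 = $69.95/kg

$69.95/kg


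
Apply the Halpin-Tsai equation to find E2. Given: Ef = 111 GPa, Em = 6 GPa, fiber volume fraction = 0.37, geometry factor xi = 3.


eta = (Ef/Em - 1)/(Ef/Em + xi) = (18.5 - 1)/(18.5 + 3) = 0.814
E2 = Em*(1+xi*eta*Vf)/(1-eta*Vf) = 16.34 GPa

16.34 GPa


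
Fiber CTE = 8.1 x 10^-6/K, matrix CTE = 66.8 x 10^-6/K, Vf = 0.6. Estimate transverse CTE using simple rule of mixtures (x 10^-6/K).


alpha_2 = alpha_f*Vf + alpha_m*(1-Vf) = 8.1*0.6 + 66.8*0.4 = 31.6 x 10^-6/K

31.6 x 10^-6/K


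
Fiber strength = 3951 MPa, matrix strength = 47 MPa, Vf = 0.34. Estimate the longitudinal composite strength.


sigma_1 = sigma_f*Vf + sigma_m*(1-Vf) = 3951*0.34 + 47*0.66 = 1374.4 MPa

1374.4 MPa


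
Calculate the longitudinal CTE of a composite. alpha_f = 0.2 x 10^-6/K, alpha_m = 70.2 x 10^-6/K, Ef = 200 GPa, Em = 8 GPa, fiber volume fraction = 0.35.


E1 = Ef*Vf + Em*(1-Vf) = 75.2
alpha_1 = (alpha_f*Ef*Vf + alpha_m*Em*(1-Vf))/E1 = 5.04 x 10^-6/K

5.04 x 10^-6/K


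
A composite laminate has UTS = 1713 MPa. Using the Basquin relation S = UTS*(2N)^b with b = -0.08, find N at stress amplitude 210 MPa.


N = 0.5 * (S/UTS)^(1/b) = 0.5 * (210/1713)^(1/-0.08) = 1.2394e+11 cycles

1.2394e+11 cycles


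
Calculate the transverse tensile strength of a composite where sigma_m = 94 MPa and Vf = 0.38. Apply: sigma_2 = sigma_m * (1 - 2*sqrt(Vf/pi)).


factor = 1 - 2*sqrt(0.38/pi) = 0.3044
sigma_2 = 94 * 0.3044 = 28.62 MPa

28.62 MPa


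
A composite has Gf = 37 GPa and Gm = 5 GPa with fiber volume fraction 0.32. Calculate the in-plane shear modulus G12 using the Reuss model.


1/G12 = Vf/Gf + (1-Vf)/Gm = 0.32/37 + 0.68/5
G12 = 6.91 GPa

6.91 GPa


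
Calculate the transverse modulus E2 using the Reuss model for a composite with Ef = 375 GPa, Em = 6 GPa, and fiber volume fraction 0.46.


1/E2 = Vf/Ef + (1-Vf)/Em = 0.46/375 + 0.54/6
E2 = 10.96 GPa

10.96 GPa


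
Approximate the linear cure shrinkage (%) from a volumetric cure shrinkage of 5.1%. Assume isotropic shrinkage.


Linear shrinkage ≈ vol_shrink/3 = 5.1/3 = 1.7%

1.7%


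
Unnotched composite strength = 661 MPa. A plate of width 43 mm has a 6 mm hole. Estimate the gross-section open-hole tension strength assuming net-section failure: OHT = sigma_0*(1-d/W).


OHT = sigma_0*(1-d/W) = 661*(1-6/43) = 568.8 MPa

568.8 MPa


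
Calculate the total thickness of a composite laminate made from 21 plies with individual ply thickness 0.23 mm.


h = n * t_ply = 21 * 0.23 = 4.83 mm

4.83 mm


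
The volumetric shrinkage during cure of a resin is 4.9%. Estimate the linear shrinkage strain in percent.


Linear shrinkage ≈ vol_shrink/3 = 4.9/3 = 1.633%

1.633%


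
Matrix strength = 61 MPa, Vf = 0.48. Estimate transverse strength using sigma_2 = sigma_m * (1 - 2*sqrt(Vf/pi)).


factor = 1 - 2*sqrt(0.48/pi) = 0.2182
sigma_2 = 61 * 0.2182 = 13.31 MPa

13.31 MPa


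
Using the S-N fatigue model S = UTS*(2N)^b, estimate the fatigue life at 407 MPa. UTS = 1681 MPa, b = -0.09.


N = 0.5 * (S/UTS)^(1/b) = 0.5 * (407/1681)^(1/-0.09) = 3.4924e+06 cycles

3.4924e+06 cycles


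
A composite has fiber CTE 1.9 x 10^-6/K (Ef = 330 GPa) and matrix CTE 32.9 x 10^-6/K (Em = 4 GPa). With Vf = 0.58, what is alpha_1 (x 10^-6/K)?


E1 = Ef*Vf + Em*(1-Vf) = 193.08
alpha_1 = (alpha_f*Ef*Vf + alpha_m*Em*(1-Vf))/E1 = 2.17 x 10^-6/K

2.17 x 10^-6/K


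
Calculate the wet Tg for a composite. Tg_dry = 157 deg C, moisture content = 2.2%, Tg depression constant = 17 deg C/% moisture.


Tg_wet = Tg_dry - k*moisture = 157 - 17*2.2 = 119.6 deg C

119.6 deg C


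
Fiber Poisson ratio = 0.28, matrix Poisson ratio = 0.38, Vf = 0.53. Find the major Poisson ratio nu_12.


nu_12 = nu_f*Vf + nu_m*(1-Vf) = 0.28*0.53 + 0.38*0.47 = 0.327

0.327


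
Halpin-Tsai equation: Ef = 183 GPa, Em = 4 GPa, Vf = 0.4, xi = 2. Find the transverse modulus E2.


eta = (Ef/Em - 1)/(Ef/Em + xi) = (45.75 - 1)/(45.75 + 2) = 0.9372
E2 = Em*(1+xi*eta*Vf)/(1-eta*Vf) = 11.2 GPa

11.2 GPa


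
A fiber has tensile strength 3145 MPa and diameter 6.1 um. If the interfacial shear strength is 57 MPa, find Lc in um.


Lc = sigma_f * d / (2 * tau_i) = 3145 * 6.1 / (2 * 57) = 168.3 um

168.3 um


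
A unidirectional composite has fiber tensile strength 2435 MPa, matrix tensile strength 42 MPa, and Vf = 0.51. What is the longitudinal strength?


sigma_1 = sigma_f*Vf + sigma_m*(1-Vf) = 2435*0.51 + 42*0.49 = 1262.4 MPa

1262.4 MPa


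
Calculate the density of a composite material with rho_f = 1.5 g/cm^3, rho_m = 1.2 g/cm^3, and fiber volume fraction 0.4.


rho_c = rho_f*Vf + rho_m*(1-Vf) = 1.5*0.4 + 1.2*0.6 = 1.32 g/cm^3

1.32 g/cm^3


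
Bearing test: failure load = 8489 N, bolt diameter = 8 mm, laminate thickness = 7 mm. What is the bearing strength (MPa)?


sigma_br = F/(d*h) = 8489/(8*7) = 151.6 MPa

151.6 MPa


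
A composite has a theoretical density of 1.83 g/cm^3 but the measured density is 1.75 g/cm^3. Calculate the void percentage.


Void% = (rho_theo - rho_actual)/rho_theo * 100 = (1.83 - 1.75)/1.83 * 100 = 4.37%

4.37%


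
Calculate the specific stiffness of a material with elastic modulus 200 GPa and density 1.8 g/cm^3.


Specific stiffness = E/rho = 200/1.8 = 111.1 GPa/(g/cm^3)

111.1 GPa/(g/cm^3)


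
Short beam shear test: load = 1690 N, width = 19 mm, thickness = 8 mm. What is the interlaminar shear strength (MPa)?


ILSS = 3F/(4bh) = 3*1690/(4*19*8) = 8.34 MPa

8.34 MPa


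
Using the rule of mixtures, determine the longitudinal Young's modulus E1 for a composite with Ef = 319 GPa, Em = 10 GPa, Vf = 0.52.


E1 = Ef*Vf + Em*(1-Vf) = 319*0.52 + 10*0.48 = 170.68 GPa

170.68 GPa


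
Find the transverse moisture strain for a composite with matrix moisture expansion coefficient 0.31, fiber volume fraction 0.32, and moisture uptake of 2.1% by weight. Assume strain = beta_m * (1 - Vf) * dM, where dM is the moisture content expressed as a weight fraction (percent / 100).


dM = 2.1/100 = 0.021
strain = beta_m * (1-Vf) * dM = 0.31 * 0.68 * 0.021 = 0.0044268

0.0044268


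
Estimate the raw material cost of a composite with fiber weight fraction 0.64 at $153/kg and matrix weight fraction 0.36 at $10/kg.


Cost = cost_f*Wf + cost_m*Wm = 153*0.64 + 10*0.36 = $101.52/kg

$101.52/kg


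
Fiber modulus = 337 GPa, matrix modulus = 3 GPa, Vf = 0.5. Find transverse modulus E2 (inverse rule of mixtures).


1/E2 = Vf/Ef + (1-Vf)/Em = 0.5/337 + 0.5/3
E2 = 5.95 GPa

5.95 GPa


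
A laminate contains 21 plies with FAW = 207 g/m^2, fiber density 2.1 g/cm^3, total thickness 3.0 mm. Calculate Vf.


Vf = n * FAW / (rho_f * h * 1000) = 21 * 207 / (2.1 * 3.0 * 1000) = 0.69

0.69


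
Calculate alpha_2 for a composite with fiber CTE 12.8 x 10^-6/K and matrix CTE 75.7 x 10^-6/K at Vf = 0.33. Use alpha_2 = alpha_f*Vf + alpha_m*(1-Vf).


alpha_2 = alpha_f*Vf + alpha_m*(1-Vf) = 12.8*0.33 + 75.7*0.67 = 54.9 x 10^-6/K

54.9 x 10^-6/K


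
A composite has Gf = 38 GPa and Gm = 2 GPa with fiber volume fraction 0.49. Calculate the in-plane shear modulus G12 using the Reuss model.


1/G12 = Vf/Gf + (1-Vf)/Gm = 0.49/38 + 0.51/2
G12 = 3.73 GPa

3.73 GPa


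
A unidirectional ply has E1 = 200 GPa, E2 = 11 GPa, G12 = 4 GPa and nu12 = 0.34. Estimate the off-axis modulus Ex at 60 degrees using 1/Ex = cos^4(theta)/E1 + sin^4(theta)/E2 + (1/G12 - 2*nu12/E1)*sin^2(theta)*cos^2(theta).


cos^4(60) = 0.0625, sin^4(60) = 0.5625, sin^2(60)*cos^2(60) = 0.1875
1/G12 - 2*nu12/E1 = 1/4 - 2*0.34/200 = 0.2466 GPa^-1
1/Ex = 0.0625/200 + 0.5625/11 + 0.2466*0.1875 = 0.0976864 GPa^-1
Ex = 10.24 GPa

10.24 GPa


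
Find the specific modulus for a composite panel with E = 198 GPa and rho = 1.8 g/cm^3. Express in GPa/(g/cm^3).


Specific stiffness = E/rho = 198/1.8 = 110.0 GPa/(g/cm^3)

110.0 GPa/(g/cm^3)


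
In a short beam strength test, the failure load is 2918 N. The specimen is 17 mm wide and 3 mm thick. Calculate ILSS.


ILSS = 3F/(4bh) = 3*2918/(4*17*3) = 42.91 MPa

42.91 MPa


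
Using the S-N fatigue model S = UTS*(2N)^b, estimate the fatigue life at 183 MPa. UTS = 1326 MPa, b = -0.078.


N = 0.5 * (S/UTS)^(1/b) = 0.5 * (183/1326)^(1/-0.078) = 5.3186e+10 cycles

5.3186e+10 cycles


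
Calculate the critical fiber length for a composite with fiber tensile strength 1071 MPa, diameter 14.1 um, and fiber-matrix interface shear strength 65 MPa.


Lc = sigma_f * d / (2 * tau_i) = 1071 * 14.1 / (2 * 65) = 116.2 um

116.2 um


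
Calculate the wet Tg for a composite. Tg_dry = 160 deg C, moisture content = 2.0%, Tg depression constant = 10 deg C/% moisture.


Tg_wet = Tg_dry - k*moisture = 160 - 10*2.0 = 140.0 deg C

140.0 deg C


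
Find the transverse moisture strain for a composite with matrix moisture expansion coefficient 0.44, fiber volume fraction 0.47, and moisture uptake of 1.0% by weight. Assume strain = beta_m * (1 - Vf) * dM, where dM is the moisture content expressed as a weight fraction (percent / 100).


dM = 1.0/100 = 0.01
strain = beta_m * (1-Vf) * dM = 0.44 * 0.53 * 0.01 = 0.002332

0.002332


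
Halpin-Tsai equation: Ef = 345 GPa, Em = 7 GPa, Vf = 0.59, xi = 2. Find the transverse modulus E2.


eta = (Ef/Em - 1)/(Ef/Em + xi) = (49.2857 - 1)/(49.2857 + 2) = 0.9415
E2 = Em*(1+xi*eta*Vf)/(1-eta*Vf) = 33.24 GPa

33.24 GPa


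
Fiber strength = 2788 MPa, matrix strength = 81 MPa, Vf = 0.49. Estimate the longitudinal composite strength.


sigma_1 = sigma_f*Vf + sigma_m*(1-Vf) = 2788*0.49 + 81*0.51 = 1407.4 MPa

1407.4 MPa


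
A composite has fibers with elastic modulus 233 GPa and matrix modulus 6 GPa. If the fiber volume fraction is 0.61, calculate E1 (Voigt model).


E1 = Ef*Vf + Em*(1-Vf) = 233*0.61 + 6*0.39 = 144.47 GPa

144.47 GPa


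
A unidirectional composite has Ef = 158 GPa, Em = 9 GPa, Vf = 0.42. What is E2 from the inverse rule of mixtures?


1/E2 = Vf/Ef + (1-Vf)/Em = 0.42/158 + 0.58/9
E2 = 14.9 GPa

14.9 GPa


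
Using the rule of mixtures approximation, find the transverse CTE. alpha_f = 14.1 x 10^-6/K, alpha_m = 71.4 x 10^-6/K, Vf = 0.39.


alpha_2 = alpha_f*Vf + alpha_m*(1-Vf) = 14.1*0.39 + 71.4*0.61 = 49.1 x 10^-6/K

49.1 x 10^-6/K


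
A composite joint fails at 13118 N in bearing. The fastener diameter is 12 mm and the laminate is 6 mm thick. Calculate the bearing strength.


sigma_br = F/(d*h) = 13118/(12*6) = 182.2 MPa

182.2 MPa


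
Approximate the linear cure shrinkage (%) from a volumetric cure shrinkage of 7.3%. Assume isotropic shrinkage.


Linear shrinkage ≈ vol_shrink/3 = 7.3/3 = 2.433%

2.433%


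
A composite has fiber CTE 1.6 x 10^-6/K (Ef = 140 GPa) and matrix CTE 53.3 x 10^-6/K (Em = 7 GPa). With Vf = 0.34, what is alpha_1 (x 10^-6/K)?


E1 = Ef*Vf + Em*(1-Vf) = 52.22
alpha_1 = (alpha_f*Ef*Vf + alpha_m*Em*(1-Vf))/E1 = 6.17 x 10^-6/K

6.17 x 10^-6/K


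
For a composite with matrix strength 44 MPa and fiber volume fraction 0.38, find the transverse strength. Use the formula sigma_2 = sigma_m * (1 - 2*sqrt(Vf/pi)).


factor = 1 - 2*sqrt(0.38/pi) = 0.3044
sigma_2 = 44 * 0.3044 = 13.39 MPa

13.39 MPa


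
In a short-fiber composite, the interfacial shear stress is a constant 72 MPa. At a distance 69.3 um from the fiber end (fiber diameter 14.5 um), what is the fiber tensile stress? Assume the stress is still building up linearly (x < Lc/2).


Force balance: sigma_f * (pi*d^2/4) = tau * (pi*d) * x  ->  sigma_f = 4 * tau * x / d
sigma_f = 4 * 72 * 69.3 / 14.5 = 1376.4 MPa

1376.4 MPa


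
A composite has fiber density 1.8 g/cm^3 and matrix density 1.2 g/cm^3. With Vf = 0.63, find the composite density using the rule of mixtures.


rho_c = rho_f*Vf + rho_m*(1-Vf) = 1.8*0.63 + 1.2*0.37 = 1.578 g/cm^3

1.578 g/cm^3


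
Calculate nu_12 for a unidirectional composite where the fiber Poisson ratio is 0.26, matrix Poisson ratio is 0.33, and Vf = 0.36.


nu_12 = nu_f*Vf + nu_m*(1-Vf) = 0.26*0.36 + 0.33*0.64 = 0.3048

0.3048


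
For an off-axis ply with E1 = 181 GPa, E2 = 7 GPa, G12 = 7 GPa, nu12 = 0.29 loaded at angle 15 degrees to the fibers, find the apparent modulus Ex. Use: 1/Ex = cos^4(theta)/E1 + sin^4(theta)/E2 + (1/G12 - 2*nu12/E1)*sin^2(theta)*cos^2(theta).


cos^4(15) = 0.870513, sin^4(15) = 0.004487, sin^2(15)*cos^2(15) = 0.0625
1/G12 - 2*nu12/E1 = 1/7 - 2*0.29/181 = 0.139653 GPa^-1
1/Ex = 0.870513/181 + 0.004487/7 + 0.139653*0.0625 = 0.0141788 GPa^-1
Ex = 70.53 GPa

70.53 GPa


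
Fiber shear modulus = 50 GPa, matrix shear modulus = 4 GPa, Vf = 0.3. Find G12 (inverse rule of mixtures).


1/G12 = Vf/Gf + (1-Vf)/Gm = 0.3/50 + 0.7/4
G12 = 5.52 GPa

5.52 GPa


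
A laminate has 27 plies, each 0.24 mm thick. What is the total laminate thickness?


h = n * t_ply = 27 * 0.24 = 6.48 mm

6.48 mm


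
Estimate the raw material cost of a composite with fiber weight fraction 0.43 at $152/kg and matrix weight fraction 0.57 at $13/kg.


Cost = cost_f*Wf + cost_m*Wm = 152*0.43 + 13*0.57 = $72.77/kg

$72.77/kg
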